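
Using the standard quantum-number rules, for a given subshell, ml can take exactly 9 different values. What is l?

l = 4

ml ranges over 2l+1 integers, so 2l+1 = 9 ⇒ l = 4.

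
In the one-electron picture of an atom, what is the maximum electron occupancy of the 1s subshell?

A subshell with l = 0 has 2l+1 = 1 orbital, each holding 2 electrons (spin ±1/2), so 1 × 2 = 2.

2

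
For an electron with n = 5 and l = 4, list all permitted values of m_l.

m_l takes every integer from −l to +l. With l = 4 that gives the 9 values -4, -3, -2, -1, 0, 1, 2, 3, 4.

-4, -3, -2, -1, 0, 1, 2, 3, 4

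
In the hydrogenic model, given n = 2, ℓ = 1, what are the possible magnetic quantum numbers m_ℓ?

-1, 0, 1

m_ℓ takes every integer from −ℓ to +ℓ. With ℓ = 1 that gives the 3 values -1, 0, 1.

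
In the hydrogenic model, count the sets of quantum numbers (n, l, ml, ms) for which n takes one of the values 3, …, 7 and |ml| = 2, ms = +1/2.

Count contributing orbitals for each principal shell:
n=3 → 2; n=4 → 4; n=5 → 6; n=6 → 8; n=7 → 10.
Orbitals: 2 + 4 + 6 + 8 + 10 = 30. With ms fixed to +1/2 there is one state per orbital, so 30 states.

30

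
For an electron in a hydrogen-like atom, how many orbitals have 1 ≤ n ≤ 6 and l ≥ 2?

70

For each n in the range, tally the orbitals obeying l ≥ 2:
n=3 → 5; n=4 → 12; n=5 → 21; n=6 → 32.
Total orbitals: 5 + 12 + 21 + 32 = 70.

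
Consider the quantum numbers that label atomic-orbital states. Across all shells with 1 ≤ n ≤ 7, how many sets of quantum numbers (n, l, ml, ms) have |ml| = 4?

24

Treat each shell separately and count matching orbitals:
n=5 → 2; n=6 → 4; n=7 → 6.
Orbitals: 2 + 4 + 6 = 12. Including both spin states (ms = ±1/2) gives 2 × 12 = 24 states.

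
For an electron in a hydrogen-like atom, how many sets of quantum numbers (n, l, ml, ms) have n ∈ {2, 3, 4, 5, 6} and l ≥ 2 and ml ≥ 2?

Treat each shell separately and count matching orbitals:
n=3 → 1; n=4 → 3; n=5 → 6; n=6 → 10.
Orbitals: 1 + 3 + 6 + 10 = 20. Including both spin states (ms = ±1/2) gives 2 × 20 = 40 states.

40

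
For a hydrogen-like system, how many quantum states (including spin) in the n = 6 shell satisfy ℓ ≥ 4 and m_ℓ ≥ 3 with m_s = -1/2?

For n = 6, ℓ ranges over 0 … 5.
Contributions: ℓ=4 → 2; ℓ=5 → 3.
Orbitals: 2 + 3 = 5. With m_s fixed to a single value there is one state per orbital, giving 5 states.

5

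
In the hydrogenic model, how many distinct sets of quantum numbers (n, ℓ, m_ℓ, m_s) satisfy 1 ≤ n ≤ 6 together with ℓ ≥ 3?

Work shell by shell — for each n, count the (ℓ, m_ℓ) pairs that satisfy ℓ ≥ 3:
n=4 → 7; n=5 → 16; n=6 → 27.
Orbitals: 7 + 16 + 27 = 50. Including both spin states (m_s = ±1/2) gives 2 × 50 = 100 states.

100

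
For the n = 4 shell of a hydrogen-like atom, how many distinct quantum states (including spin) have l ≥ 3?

The n = 4 shell has l = 0 through 3; check each.
Orbitals with l ≥ 3, by l: l=3 → 7.
Orbitals: 7. Each orbital carries two spin states, so 7 × 2 = 14 states.

14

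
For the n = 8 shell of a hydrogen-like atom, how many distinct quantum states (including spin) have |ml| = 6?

With n = 8 the allowed l are 0, 1, …, 7.
Orbitals with |ml| = 6, by l: l=6 → 2; l=7 → 2.
Orbitals: 2 + 2 = 4. Each orbital carries two spin states, so 4 × 2 = 8 states.

8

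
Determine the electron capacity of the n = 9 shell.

162

A shell holds 2n² electrons: 2 × 9² = 2 × 81 = 162.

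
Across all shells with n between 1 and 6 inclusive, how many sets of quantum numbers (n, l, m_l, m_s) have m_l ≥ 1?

Treat each shell separately and count matching orbitals:
n=2 → 1; n=3 → 3; n=4 → 6; n=5 → 10; n=6 → 15.
Orbitals: 1 + 3 + 6 + 10 + 15 = 35. Including both spin states (m_s = ±1/2) gives 2 × 35 = 70 states.

70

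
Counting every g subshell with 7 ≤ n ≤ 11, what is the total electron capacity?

90

A g subshell (l = 4) exists for every n ≥ 5, so shells n = 7, 8, 9, 10, 11 each contribute one — 5 subshells.
Since each g subshell holds 2(2·4+1) = 18 electrons, the total is 5 × 18 = 90.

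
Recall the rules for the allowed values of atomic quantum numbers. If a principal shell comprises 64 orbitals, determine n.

n = 8

n² = 64 ⇒ n = 8.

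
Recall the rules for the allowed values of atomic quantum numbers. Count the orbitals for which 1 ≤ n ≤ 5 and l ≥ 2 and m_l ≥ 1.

16

Count contributing orbitals for each principal shell:
n=3 → 2; n=4 → 5; n=5 → 9.
Total orbitals: 2 + 5 + 9 = 16.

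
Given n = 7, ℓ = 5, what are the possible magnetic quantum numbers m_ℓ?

-5, -4, -3, -2, -1, 0, 1, 2, 3, 4, 5

m_ℓ takes every integer from −ℓ to +ℓ. With ℓ = 5 that gives the 11 values -5, -4, -3, -2, -1, 0, 1, 2, 3, 4, 5.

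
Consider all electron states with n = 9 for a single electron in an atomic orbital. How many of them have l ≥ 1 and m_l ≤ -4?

30

Go through l = 0, …, 8 (the values permitted for n = 9).
Orbitals with l ≥ 1 and m_l ≤ -4, by l: l=4 → 1; l=5 → 2; l=6 → 3; l=7 → 4; l=8 → 5.
Orbitals: 1 + 2 + 3 + 4 + 5 = 15. Each orbital carries two spin states, so 15 × 2 = 30 states.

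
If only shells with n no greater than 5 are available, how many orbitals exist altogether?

55

Total orbitals = 1² + 2² + 3² + 4² + 5² = 55.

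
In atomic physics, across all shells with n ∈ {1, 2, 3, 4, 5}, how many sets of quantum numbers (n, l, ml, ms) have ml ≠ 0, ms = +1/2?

Treat each shell separately and count matching orbitals:
n=2 → 2; n=3 → 6; n=4 → 12; n=5 → 20.
Orbitals: 2 + 6 + 12 + 20 = 40. With ms fixed to +1/2 there is one state per orbital, so 40 states.

40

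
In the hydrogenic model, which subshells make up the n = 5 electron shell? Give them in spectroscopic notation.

5s, 5p, 5d, 5f, 5g

For n = 5, ℓ runs from 0 to 4. In spectroscopic notation ℓ = 0,1,2,… ↔ s,p,d,f,g,h,i, so the subshells are 5s, 5p, 5d, 5f, 5g.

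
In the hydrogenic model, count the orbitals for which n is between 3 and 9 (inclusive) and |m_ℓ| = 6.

Work shell by shell — for each n, count the (ℓ, m_ℓ) pairs that satisfy |m_ℓ| = 6:
n=7 → 2; n=8 → 4; n=9 → 6.
Total orbitals: 2 + 4 + 6 = 12.

12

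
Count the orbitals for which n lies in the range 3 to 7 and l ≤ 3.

Per-shell orbital counts meeting the constraint:
n=3 → 9; n=4 → 16; n=5 → 16; n=6 → 16; n=7 → 16.
Total orbitals: 9 + 16 + 16 + 16 + 16 = 73.

73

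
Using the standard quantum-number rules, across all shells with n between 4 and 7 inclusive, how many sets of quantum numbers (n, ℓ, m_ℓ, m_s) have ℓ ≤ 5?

Count contributing orbitals for each principal shell:
n=4 → 16; n=5 → 25; n=6 → 36; n=7 → 36.
Orbitals: 16 + 25 + 36 + 36 = 113. Including both spin states (m_s = ±1/2) gives 2 × 113 = 226 states.

226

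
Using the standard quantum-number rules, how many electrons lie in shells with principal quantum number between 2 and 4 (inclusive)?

Shell n has n² orbitals: 2²=4 + 3²=9 + 4²=16 = 29 orbitals.
Two spin states per orbital: 2 × 29 = 58 electrons.

58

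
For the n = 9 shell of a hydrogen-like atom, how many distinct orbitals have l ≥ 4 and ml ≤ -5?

10

For n = 9, l ranges over 0 … 8.
The (l, ml) pairs meeting l ≥ 4 and ml ≤ -5 give: l=5 → 1; l=6 → 2; l=7 → 3; l=8 → 4.
Total orbitals: 1 + 2 + 3 + 4 = 10.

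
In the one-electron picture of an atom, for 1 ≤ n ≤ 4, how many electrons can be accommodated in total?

60

Total orbitals = 1² + 2² + 3² + 4² = 30. Doubling for spin gives 60 electrons.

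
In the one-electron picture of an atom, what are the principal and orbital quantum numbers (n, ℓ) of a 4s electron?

The leading integer gives n = 4; the letter 's' means ℓ = 0.

n = 4, ℓ = 0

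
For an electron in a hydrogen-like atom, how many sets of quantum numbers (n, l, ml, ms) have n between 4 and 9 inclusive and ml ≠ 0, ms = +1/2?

Work shell by shell — for each n, count the (l, ml) pairs that satisfy ml ≠ 0:
n=4 → 12; n=5 → 20; n=6 → 30; n=7 → 42; n=8 → 56; n=9 → 72.
Orbitals: 12 + 20 + 30 + 42 + 56 + 72 = 232. With ms fixed to +1/2 there is one state per orbital, so 232 states.

232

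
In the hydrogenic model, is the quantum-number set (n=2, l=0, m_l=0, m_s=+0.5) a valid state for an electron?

Allowed

n = 2 is a positive integer. l = 0 satisfies 0 ≤ l ≤ n−1 = 1. m_l = 0 lies in the range −l … +l (here 0). m_s = +1/2 is one of ±1/2.
All four constraints are satisfied.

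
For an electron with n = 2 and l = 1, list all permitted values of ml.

-1, 0, 1

ml takes every integer from −l to +l. With l = 1 that gives the 3 values -1, 0, 1.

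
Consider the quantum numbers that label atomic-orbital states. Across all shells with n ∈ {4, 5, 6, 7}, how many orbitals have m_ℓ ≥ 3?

Count contributing orbitals for each principal shell:
n=4 → 1; n=5 → 3; n=6 → 6; n=7 → 10.
Total orbitals: 1 + 3 + 6 + 10 = 20.

20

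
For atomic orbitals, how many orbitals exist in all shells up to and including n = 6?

Total orbitals = 1² + 2² + 3² + 4² + 5² + 6² = 91.

91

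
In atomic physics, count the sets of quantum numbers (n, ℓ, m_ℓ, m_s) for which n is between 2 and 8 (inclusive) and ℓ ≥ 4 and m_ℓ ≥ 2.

80

Per-shell orbital counts meeting the constraint:
n=5 → 3; n=6 → 7; n=7 → 12; n=8 → 18.
Orbitals: 3 + 7 + 12 + 18 = 40. Including both spin states (m_s = ±1/2) gives 2 × 40 = 80 states.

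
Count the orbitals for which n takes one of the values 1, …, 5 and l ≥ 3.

23

Count contributing orbitals for each principal shell:
n=4 → 7; n=5 → 16.
Total orbitals: 7 + 16 = 23.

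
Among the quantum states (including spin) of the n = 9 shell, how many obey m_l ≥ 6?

Per l-value: l=6 → 1; l=7 → 2; l=8 → 3.
Orbitals: 1 + 2 + 3 = 6. Each orbital carries two spin states, so 6 × 2 = 12 states.

12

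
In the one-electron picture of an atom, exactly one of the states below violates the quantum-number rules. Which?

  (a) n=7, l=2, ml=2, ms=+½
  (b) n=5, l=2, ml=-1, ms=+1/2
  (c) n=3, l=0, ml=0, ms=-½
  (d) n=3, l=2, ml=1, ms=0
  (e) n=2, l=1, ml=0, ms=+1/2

(d) has ms = 0, but an electron's spin must be ±1/2.
The remaining sets (a), (b), (c), (e) satisfy all four rules.

(d)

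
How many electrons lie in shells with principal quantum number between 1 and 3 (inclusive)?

28

Shell n has n² orbitals: 1²=1 + 2²=4 + 3²=9 = 14 orbitals.
Two spin states per orbital: 2 × 14 = 28 electrons.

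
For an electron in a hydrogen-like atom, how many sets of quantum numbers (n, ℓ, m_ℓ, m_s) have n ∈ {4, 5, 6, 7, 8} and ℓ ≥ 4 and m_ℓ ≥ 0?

For each n in the range, tally the orbitals obeying ℓ ≥ 4 and m_ℓ ≥ 0:
n=5 → 5; n=6 → 11; n=7 → 18; n=8 → 26.
Orbitals: 5 + 11 + 18 + 26 = 60. Including both spin states (m_s = ±1/2) gives 2 × 60 = 120 states.

120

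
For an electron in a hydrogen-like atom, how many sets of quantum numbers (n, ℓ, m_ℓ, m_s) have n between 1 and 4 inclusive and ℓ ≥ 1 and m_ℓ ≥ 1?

Per-shell orbital counts meeting the constraint:
n=2 → 1; n=3 → 3; n=4 → 6.
Orbitals: 1 + 3 + 6 = 10. Including both spin states (m_s = ±1/2) gives 2 × 10 = 20 states.

20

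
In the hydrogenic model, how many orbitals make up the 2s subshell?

1

A subshell has 2ℓ+1 orbitals; with ℓ = 0, that's 1.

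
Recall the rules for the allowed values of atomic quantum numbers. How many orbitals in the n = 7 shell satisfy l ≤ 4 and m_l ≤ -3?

3

Go through l = 0, …, 6 (the values permitted for n = 7).
Orbitals with l ≤ 4 and m_l ≤ -3, by l: l=3 → 1; l=4 → 2.
Total orbitals: 1 + 2 = 3.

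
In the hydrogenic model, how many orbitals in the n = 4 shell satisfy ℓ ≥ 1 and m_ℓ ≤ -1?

Go through ℓ = 0, …, 3 (the values permitted for n = 4).
Contributions: ℓ=1 → 1; ℓ=2 → 2; ℓ=3 → 3.
Total orbitals: 1 + 2 + 3 = 6.

6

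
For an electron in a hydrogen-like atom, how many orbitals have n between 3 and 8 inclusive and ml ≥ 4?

For each n in the range, tally the orbitals obeying ml ≥ 4:
n=5 → 1; n=6 → 3; n=7 → 6; n=8 → 10.
Total orbitals: 1 + 3 + 6 + 10 = 20.

20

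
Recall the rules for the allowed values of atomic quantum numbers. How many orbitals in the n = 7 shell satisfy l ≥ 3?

Go through l = 0, …, 6 (the values permitted for n = 7).
The (l, ml) pairs meeting l ≥ 3 give: l=3 → 7; l=4 → 9; l=5 → 11; l=6 → 13.
Total orbitals: 7 + 9 + 11 + 13 = 40.

40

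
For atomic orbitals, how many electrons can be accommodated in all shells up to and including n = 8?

Total orbitals = 1² + 2² + 3² + 4² + 5² + 6² + 7² + 8² = 204. Doubling for spin gives 408 electrons.

408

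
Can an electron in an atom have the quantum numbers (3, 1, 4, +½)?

The magnetic quantum number must satisfy −ℓ ≤ m_ℓ ≤ ℓ. With ℓ = 1, m_ℓ can only be -1, 0, 1, so m_ℓ = 4 is forbidden.

No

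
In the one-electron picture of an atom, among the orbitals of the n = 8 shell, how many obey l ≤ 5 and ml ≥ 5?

1

With n = 8 the allowed l are 0, 1, …, 7.
The (l, ml) pairs meeting l ≤ 5 and ml ≥ 5 give: l=5 → 1.
Total orbitals: 1.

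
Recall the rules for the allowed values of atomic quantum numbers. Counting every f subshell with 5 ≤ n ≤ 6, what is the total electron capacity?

28

An f subshell (ℓ = 3) exists for every n ≥ 4, so shells n = 5, 6 each contribute one — 2 subshells.
Since each f subshell holds 2(2·3+1) = 14 electrons, the total is 2 × 14 = 28.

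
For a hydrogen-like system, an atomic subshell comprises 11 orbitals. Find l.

2l+1 = 11 gives l = 5.

l = 5 (h)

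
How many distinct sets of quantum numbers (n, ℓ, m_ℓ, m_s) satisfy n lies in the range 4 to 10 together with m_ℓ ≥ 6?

40

Go shell by shell, enumerating (ℓ, m_ℓ) with m_ℓ ≥ 6:
n=7 → 1; n=8 → 3; n=9 → 6; n=10 → 10.
Orbitals: 1 + 3 + 6 + 10 = 20. Including both spin states (m_s = ±1/2) gives 2 × 20 = 40 states.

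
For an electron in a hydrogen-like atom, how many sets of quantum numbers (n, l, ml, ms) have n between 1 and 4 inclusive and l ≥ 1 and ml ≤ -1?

20

Count contributing orbitals for each principal shell:
n=2 → 1; n=3 → 3; n=4 → 6.
Orbitals: 1 + 3 + 6 = 10. Including both spin states (ms = ±1/2) gives 2 × 10 = 20 states.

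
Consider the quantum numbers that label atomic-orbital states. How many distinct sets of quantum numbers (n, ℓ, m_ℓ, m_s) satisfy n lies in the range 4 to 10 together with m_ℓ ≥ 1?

Count contributing orbitals for each principal shell:
n=4 → 6; n=5 → 10; n=6 → 15; n=7 → 21; n=8 → 28; n=9 → 36; n=10 → 45.
Orbitals: 6 + 10 + 15 + 21 + 28 + 36 + 45 = 161. Including both spin states (m_s = ±1/2) gives 2 × 161 = 322 states.

322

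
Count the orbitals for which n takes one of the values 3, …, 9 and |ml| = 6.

Count contributing orbitals for each principal shell:
n=7 → 2; n=8 → 4; n=9 → 6.
Total orbitals: 2 + 4 + 6 = 12.

12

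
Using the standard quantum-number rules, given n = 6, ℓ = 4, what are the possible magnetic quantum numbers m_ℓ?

-4, -3, -2, -1, 0, 1, 2, 3, 4

m_ℓ takes every integer from −ℓ to +ℓ. With ℓ = 4 that gives the 9 values -4, -3, -2, -1, 0, 1, 2, 3, 4.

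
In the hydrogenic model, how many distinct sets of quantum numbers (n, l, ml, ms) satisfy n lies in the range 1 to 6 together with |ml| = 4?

Treat each shell separately and count matching orbitals:
n=5 → 2; n=6 → 4.
Orbitals: 2 + 4 = 6. Including both spin states (ms = ±1/2) gives 2 × 6 = 12 states.

12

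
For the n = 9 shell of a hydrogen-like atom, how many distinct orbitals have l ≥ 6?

With n = 9 the allowed l are 0, 1, …, 8.
The (l, ml) pairs meeting l ≥ 6 give: l=6 → 13; l=7 → 15; l=8 → 17.
Total orbitals: 13 + 15 + 17 = 45.

45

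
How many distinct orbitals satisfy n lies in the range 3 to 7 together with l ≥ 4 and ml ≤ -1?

28

Count contributing orbitals for each principal shell:
n=5 → 4; n=6 → 9; n=7 → 15.
Total orbitals: 4 + 9 + 15 = 28.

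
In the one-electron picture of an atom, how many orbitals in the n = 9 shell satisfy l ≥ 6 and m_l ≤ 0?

24

Per l-value: l=6 → 7; l=7 → 8; l=8 → 9.
Total orbitals: 7 + 8 + 9 = 24.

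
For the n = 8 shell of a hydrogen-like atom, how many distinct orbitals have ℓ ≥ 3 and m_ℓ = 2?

5

For n = 8, ℓ ranges over 0 … 7.
The (ℓ, m_ℓ) pairs meeting ℓ ≥ 3 and m_ℓ = 2 give: ℓ=3 → 1; ℓ=4 → 1; ℓ=5 → 1; ℓ=6 → 1; ℓ=7 → 1.
Total orbitals: 1 + 1 + 1 + 1 + 1 = 5.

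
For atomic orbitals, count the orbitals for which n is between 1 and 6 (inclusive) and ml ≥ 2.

20

Work shell by shell — for each n, count the (l, ml) pairs that satisfy ml ≥ 2:
n=3 → 1; n=4 → 3; n=5 → 6; n=6 → 10.
Total orbitals: 1 + 3 + 6 + 10 = 20.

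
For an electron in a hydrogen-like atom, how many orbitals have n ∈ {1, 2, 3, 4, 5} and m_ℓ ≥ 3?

4

For each n in the range, tally the orbitals obeying m_ℓ ≥ 3:
n=4 → 1; n=5 → 3.
Total orbitals: 1 + 3 = 4.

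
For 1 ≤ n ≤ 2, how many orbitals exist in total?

5

Total orbitals = 1² + 2² = 5.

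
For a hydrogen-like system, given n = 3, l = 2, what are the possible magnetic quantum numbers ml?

ml takes every integer from −l to +l. With l = 2 that gives the 5 values -2, -1, 0, 1, 2.

-2, -1, 0, 1, 2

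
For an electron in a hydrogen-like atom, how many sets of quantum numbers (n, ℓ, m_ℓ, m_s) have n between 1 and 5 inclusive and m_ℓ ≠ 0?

Per-shell orbital counts meeting the constraint:
n=2 → 2; n=3 → 6; n=4 → 12; n=5 → 20.
Orbitals: 2 + 6 + 12 + 20 = 40. Including both spin states (m_s = ±1/2) gives 2 × 40 = 80 states.

80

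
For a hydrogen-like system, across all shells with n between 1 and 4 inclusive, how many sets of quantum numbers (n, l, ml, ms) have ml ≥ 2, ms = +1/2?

4

Go shell by shell, enumerating (l, ml) with ml ≥ 2:
n=3 → 1; n=4 → 3.
Orbitals: 1 + 3 = 4. With ms fixed to +1/2 there is one state per orbital, so 4 states.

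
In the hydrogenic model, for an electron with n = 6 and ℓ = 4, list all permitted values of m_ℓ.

m_ℓ takes every integer from −ℓ to +ℓ. With ℓ = 4 that gives the 9 values -4, -3, -2, -1, 0, 1, 2, 3, 4.

-4, -3, -2, -1, 0, 1, 2, 3, 4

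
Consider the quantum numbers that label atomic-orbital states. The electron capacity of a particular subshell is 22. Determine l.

l = 5 (h)

2(2l+1) = 22 ⇒ 2l+1 = 11 ⇒ l = 5.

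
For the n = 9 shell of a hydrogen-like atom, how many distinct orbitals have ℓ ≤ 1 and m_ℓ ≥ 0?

Orbitals with ℓ ≤ 1 and m_ℓ ≥ 0, by ℓ: ℓ=0 → 1; ℓ=1 → 2.
Total orbitals: 1 + 2 = 3.

3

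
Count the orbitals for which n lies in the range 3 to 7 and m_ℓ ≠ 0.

110

Work shell by shell — for each n, count the (ℓ, m_ℓ) pairs that satisfy m_ℓ ≠ 0:
n=3 → 6; n=4 → 12; n=5 → 20; n=6 → 30; n=7 → 42.
Total orbitals: 6 + 12 + 20 + 30 + 42 = 110.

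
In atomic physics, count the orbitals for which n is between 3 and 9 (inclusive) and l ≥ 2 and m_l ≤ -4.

35

Go shell by shell, enumerating (l, m_l) with l ≥ 2 and m_l ≤ -4:
n=5 → 1; n=6 → 3; n=7 → 6; n=8 → 10; n=9 → 15.
Total orbitals: 1 + 3 + 6 + 10 + 15 = 35.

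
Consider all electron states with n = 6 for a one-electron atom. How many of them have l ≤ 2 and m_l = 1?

4

Per l-value: l=1 → 1; l=2 → 1.
Orbitals: 1 + 1 = 2. Each orbital carries two spin states, so 2 × 2 = 4 states.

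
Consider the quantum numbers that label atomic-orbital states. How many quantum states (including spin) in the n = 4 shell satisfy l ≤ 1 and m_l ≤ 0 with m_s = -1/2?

3

With n = 4 the allowed l are 0, 1, …, 3.
Contributions: l=0 → 1; l=1 → 2.
Orbitals: 1 + 2 = 3. With m_s fixed to a single value there is one state per orbital, giving 3 states.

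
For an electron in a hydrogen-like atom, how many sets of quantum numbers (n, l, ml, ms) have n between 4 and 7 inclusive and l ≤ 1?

Per-shell orbital counts meeting the constraint:
n=4 → 4; n=5 → 4; n=6 → 4; n=7 → 4.
Orbitals: 4 + 4 + 4 + 4 = 16. Including both spin states (ms = ±1/2) gives 2 × 16 = 32 states.

32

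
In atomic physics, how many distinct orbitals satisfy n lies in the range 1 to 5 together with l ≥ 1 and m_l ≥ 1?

20

Per-shell orbital counts meeting the constraint:
n=2 → 1; n=3 → 3; n=4 → 6; n=5 → 10.
Total orbitals: 1 + 3 + 6 + 10 = 20.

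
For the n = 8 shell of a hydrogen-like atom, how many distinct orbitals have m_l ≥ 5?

Orbitals with m_l ≥ 5, by l: l=5 → 1; l=6 → 2; l=7 → 3.
Total orbitals: 1 + 2 + 3 = 6.

6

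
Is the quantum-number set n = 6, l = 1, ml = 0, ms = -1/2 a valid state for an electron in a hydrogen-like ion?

Valid

n = 6 is a positive integer. l = 1 satisfies 0 ≤ l ≤ n−1 = 5. ml = 0 lies in the range −l … +l (here −1 … 1). ms = -1/2 is one of ±1/2.
All four constraints are satisfied.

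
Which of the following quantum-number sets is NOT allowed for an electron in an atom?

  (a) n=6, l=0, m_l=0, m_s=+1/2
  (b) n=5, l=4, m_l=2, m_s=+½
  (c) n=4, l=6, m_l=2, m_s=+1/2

(c) has l = 6 ≥ n = 4, violating 0 ≤ l ≤ n−1.
The remaining sets (a), (b) satisfy all four rules.

(c)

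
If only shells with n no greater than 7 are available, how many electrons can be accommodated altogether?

280

Total orbitals = 1² + 2² + 3² + 4² + 5² + 6² + 7² = 140. Doubling for spin gives 280 electrons.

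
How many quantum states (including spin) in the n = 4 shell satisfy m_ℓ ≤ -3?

2

For n = 4, ℓ ranges over 0 … 3.
Orbitals with m_ℓ ≤ -3, by ℓ: ℓ=3 → 1.
Orbitals: 1. Each orbital carries two spin states, so 1 × 2 = 2 states.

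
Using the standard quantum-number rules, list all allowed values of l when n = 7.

0, 1, 2, 3, 4, 5, 6

l is an integer with 0 ≤ l ≤ n−1, so for n = 7: l = 0, 1, 2, 3, 4, 5, 6.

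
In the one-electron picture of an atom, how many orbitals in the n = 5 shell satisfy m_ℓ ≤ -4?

The n = 5 shell has ℓ = 0 through 4; check each.
Contributions: ℓ=4 → 1.
Total orbitals: 1.

1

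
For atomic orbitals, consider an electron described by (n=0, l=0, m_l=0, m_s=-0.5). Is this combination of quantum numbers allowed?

Not allowed

The principal quantum number must be a positive integer (n ≥ 1), but here n = 0.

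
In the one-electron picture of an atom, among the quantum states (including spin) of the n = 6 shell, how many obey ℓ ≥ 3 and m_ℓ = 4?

4

With n = 6 the allowed ℓ are 0, 1, …, 5.
Orbitals with ℓ ≥ 3 and m_ℓ = 4, by ℓ: ℓ=4 → 1; ℓ=5 → 1.
Orbitals: 1 + 1 = 2. Each orbital carries two spin states, so 2 × 2 = 4 states.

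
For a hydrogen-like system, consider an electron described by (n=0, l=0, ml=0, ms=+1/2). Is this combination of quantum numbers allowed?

Invalid

The principal quantum number must be a positive integer (n ≥ 1), but here n = 0.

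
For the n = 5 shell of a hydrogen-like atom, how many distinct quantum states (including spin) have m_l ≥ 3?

6

For n = 5, l ranges over 0 … 4.
Contributions: l=3 → 1; l=4 → 2.
Orbitals: 1 + 2 = 3. Each orbital carries two spin states, so 3 × 2 = 6 states.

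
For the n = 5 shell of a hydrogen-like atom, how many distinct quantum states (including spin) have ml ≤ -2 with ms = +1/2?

With n = 5 the allowed l are 0, 1, …, 4.
Orbitals with ml ≤ -2, by l: l=2 → 1; l=3 → 2; l=4 → 3.
Orbitals: 1 + 2 + 3 = 6. With ms fixed to a single value there is one state per orbital, giving 6 states.

6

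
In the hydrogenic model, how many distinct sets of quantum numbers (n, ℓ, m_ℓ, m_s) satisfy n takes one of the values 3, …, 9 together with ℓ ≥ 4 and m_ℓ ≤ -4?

Per-shell orbital counts meeting the constraint:
n=5 → 1; n=6 → 3; n=7 → 6; n=8 → 10; n=9 → 15.
Orbitals: 1 + 3 + 6 + 10 + 15 = 35. Including both spin states (m_s = ±1/2) gives 2 × 35 = 70 states.

70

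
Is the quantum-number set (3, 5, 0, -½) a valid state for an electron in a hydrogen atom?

Invalid

The orbital quantum number must satisfy 0 ≤ l ≤ n−1. With n = 3 the allowed l values are 0, 1, 2, so l = 5 is out of range.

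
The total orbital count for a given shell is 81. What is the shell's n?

n² = 81 ⇒ n = 9.

n = 9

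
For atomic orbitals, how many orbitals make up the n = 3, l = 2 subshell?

A subshell has 2l+1 orbitals; with l = 2, that's 5.

5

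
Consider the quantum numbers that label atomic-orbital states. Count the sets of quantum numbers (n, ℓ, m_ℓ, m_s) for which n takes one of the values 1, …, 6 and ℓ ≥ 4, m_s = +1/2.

29

Work shell by shell — for each n, count the (ℓ, m_ℓ) pairs that satisfy ℓ ≥ 4:
n=5 → 9; n=6 → 20.
Orbitals: 9 + 20 = 29. With m_s fixed to +1/2 there is one state per orbital, so 29 states.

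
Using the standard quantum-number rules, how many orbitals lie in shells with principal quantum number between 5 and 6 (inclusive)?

61

Shell n has n² orbitals: 5²=25 + 6²=36 = 61 orbitals.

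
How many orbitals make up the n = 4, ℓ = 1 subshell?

A subshell has 2ℓ+1 orbitals; with ℓ = 1, that's 3.

3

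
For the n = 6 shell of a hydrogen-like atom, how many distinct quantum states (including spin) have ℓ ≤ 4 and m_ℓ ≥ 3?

6

Contributions: ℓ=3 → 1; ℓ=4 → 2.
Orbitals: 1 + 2 = 3. Each orbital carries two spin states, so 3 × 2 = 6 states.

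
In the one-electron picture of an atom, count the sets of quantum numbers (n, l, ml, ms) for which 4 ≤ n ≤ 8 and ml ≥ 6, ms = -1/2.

4

Work shell by shell — for each n, count the (l, ml) pairs that satisfy ml ≥ 6:
n=7 → 1; n=8 → 3.
Orbitals: 1 + 3 = 4. With ms fixed to -1/2 there is one state per orbital, so 4 states.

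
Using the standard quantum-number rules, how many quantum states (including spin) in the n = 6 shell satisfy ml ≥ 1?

30

With n = 6 the allowed l are 0, 1, …, 5.
The (l, ml) pairs meeting ml ≥ 1 give: l=1 → 1; l=2 → 2; l=3 → 3; l=4 → 4; l=5 → 5.
Orbitals: 1 + 2 + 3 + 4 + 5 = 15. Each orbital carries two spin states, so 15 × 2 = 30 states.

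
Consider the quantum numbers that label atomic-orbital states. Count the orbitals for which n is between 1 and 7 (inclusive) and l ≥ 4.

Treat each shell separately and count matching orbitals:
n=5 → 9; n=6 → 20; n=7 → 33.
Total orbitals: 9 + 20 + 33 = 62.

62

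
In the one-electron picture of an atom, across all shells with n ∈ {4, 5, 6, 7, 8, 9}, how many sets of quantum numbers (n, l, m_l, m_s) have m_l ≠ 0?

464

Go shell by shell, enumerating (l, m_l) with m_l ≠ 0:
n=4 → 12; n=5 → 20; n=6 → 30; n=7 → 42; n=8 → 56; n=9 → 72.
Orbitals: 12 + 20 + 30 + 42 + 56 + 72 = 232. Including both spin states (m_s = ±1/2) gives 2 × 232 = 464 states.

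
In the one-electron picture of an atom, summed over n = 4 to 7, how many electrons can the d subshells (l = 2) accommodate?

A d subshell (l = 2) exists for every n ≥ 3, so shells n = 4, 5, 6, 7 each contribute one — 4 subshells.
Since each d subshell holds 2(2·2+1) = 10 electrons, the total is 4 × 10 = 40.

40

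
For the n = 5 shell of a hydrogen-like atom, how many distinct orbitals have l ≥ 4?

Go through l = 0, …, 4 (the values permitted for n = 5).
Per l-value: l=4 → 9.
Total orbitals: 9.

9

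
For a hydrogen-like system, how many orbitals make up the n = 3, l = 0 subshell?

1

A subshell has 2l+1 orbitals; with l = 0, that's 1.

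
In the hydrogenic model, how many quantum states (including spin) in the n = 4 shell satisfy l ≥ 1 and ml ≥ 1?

The n = 4 shell has l = 0 through 3; check each.
The (l, ml) pairs meeting l ≥ 1 and ml ≥ 1 give: l=1 → 1; l=2 → 2; l=3 → 3.
Orbitals: 1 + 2 + 3 = 6. Each orbital carries two spin states, so 6 × 2 = 12 states.

12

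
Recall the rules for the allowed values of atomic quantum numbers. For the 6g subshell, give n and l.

The leading integer gives n = 6; the letter 'g' means l = 4.

n = 6, l = 4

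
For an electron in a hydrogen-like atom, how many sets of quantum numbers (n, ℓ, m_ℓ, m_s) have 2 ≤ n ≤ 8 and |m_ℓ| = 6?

12

For each n in the range, tally the orbitals obeying |m_ℓ| = 6:
n=7 → 2; n=8 → 4.
Orbitals: 2 + 4 = 6. Including both spin states (m_s = ±1/2) gives 2 × 6 = 12 states.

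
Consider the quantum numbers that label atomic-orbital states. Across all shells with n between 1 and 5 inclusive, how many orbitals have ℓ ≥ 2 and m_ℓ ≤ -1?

16

Per-shell orbital counts meeting the constraint:
n=3 → 2; n=4 → 5; n=5 → 9.
Total orbitals: 2 + 5 + 9 = 16.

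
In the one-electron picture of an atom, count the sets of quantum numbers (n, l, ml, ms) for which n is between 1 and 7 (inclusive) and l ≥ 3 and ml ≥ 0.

100

Count contributing orbitals for each principal shell:
n=4 → 4; n=5 → 9; n=6 → 15; n=7 → 22.
Orbitals: 4 + 9 + 15 + 22 = 50. Including both spin states (ms = ±1/2) gives 2 × 50 = 100 states.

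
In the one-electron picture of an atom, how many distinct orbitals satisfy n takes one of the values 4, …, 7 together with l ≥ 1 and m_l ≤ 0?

70

Work shell by shell — for each n, count the (l, m_l) pairs that satisfy l ≥ 1 and m_l ≤ 0:
n=4 → 9; n=5 → 14; n=6 → 20; n=7 → 27.
Total orbitals: 9 + 14 + 20 + 27 = 70.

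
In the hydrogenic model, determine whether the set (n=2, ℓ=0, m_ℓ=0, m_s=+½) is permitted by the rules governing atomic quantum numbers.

n = 2 is a positive integer. ℓ = 0 satisfies 0 ≤ ℓ ≤ n−1 = 1. m_ℓ = 0 lies in the range −ℓ … +ℓ (here 0). m_s = +1/2 is one of ±1/2.
All four constraints are satisfied.

Yes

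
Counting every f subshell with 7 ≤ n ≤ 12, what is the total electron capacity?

84

An f subshell (ℓ = 3) exists for every n ≥ 4, so shells n = 7, 8, 9, 10, 11, 12 each contribute one — 6 subshells.
Since each f subshell holds 2(2·3+1) = 14 electrons, the total is 6 × 14 = 84.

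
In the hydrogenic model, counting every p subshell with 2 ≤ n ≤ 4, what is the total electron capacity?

18

A p subshell (l = 1) exists for every n ≥ 2, so shells n = 2, 3, 4 each contribute one — 3 subshells.
Since each p subshell holds 2(2·1+1) = 6 electrons, the total is 3 × 6 = 18.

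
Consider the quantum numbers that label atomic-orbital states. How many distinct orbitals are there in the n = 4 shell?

The n = 4 shell contains n² = 4² = 16 orbitals.

16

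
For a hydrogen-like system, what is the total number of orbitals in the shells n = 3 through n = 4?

25

Shell n has n² orbitals: 3²=9 + 4²=16 = 25 orbitals.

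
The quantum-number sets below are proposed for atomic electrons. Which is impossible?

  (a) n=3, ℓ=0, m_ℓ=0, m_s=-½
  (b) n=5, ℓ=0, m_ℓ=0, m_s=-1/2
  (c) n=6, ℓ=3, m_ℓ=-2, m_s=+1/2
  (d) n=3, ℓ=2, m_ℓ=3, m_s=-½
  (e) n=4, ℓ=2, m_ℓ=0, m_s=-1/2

(d) has |m_ℓ| = 3 > ℓ = 2, violating −ℓ ≤ m_ℓ ≤ ℓ.
The remaining sets (a), (b), (c), (e) satisfy all four rules.

(d)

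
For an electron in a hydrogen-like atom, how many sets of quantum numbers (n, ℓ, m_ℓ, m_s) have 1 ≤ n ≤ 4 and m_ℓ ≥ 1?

20

Work shell by shell — for each n, count the (ℓ, m_ℓ) pairs that satisfy m_ℓ ≥ 1:
n=2 → 1; n=3 → 3; n=4 → 6.
Orbitals: 1 + 3 + 6 = 10. Including both spin states (m_s = ±1/2) gives 2 × 10 = 20 states.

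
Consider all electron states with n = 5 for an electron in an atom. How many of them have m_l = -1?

8

With n = 5 the allowed l are 0, 1, …, 4.
Per l-value: l=1 → 1; l=2 → 1; l=3 → 1; l=4 → 1.
Orbitals: 1 + 1 + 1 + 1 = 4. Each orbital carries two spin states, so 4 × 2 = 8 states.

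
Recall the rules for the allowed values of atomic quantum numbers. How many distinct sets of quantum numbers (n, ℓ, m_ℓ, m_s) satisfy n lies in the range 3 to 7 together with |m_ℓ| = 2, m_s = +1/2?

30

Count contributing orbitals for each principal shell:
n=3 → 2; n=4 → 4; n=5 → 6; n=6 → 8; n=7 → 10.
Orbitals: 2 + 4 + 6 + 8 + 10 = 30. With m_s fixed to +1/2 there is one state per orbital, so 30 states.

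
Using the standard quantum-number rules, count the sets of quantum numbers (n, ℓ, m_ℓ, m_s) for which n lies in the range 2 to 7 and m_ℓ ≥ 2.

Count contributing orbitals for each principal shell:
n=3 → 1; n=4 → 3; n=5 → 6; n=6 → 10; n=7 → 15.
Orbitals: 1 + 3 + 6 + 10 + 15 = 35. Including both spin states (m_s = ±1/2) gives 2 × 35 = 70 states.

70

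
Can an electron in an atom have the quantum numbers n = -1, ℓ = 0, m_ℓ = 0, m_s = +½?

No

The principal quantum number must be a positive integer (n ≥ 1), but here n = -1.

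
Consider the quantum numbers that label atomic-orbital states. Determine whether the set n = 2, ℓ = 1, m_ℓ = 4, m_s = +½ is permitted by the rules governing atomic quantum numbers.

The magnetic quantum number must satisfy −ℓ ≤ m_ℓ ≤ ℓ. With ℓ = 1, m_ℓ can only be -1, 0, 1, so m_ℓ = 4 is forbidden.

Not allowed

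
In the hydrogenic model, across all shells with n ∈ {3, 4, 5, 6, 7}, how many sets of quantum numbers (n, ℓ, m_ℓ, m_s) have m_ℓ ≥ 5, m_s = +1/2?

4

Go shell by shell, enumerating (ℓ, m_ℓ) with m_ℓ ≥ 5:
n=6 → 1; n=7 → 3.
Orbitals: 1 + 3 = 4. With m_s fixed to +1/2 there is one state per orbital, so 4 states.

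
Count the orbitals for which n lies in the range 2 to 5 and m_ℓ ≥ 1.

20

Work shell by shell — for each n, count the (ℓ, m_ℓ) pairs that satisfy m_ℓ ≥ 1:
n=2 → 1; n=3 → 3; n=4 → 6; n=5 → 10.
Total orbitals: 1 + 3 + 6 + 10 = 20.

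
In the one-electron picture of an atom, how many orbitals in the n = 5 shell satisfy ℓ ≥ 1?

With n = 5 the allowed ℓ are 0, 1, …, 4.
Orbitals with ℓ ≥ 1, by ℓ: ℓ=1 → 3; ℓ=2 → 5; ℓ=3 → 7; ℓ=4 → 9.
Total orbitals: 3 + 5 + 7 + 9 = 24.

24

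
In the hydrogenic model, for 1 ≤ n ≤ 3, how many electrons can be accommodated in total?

28

Total orbitals = 1² + 2² + 3² = 14. Doubling for spin gives 28 electrons.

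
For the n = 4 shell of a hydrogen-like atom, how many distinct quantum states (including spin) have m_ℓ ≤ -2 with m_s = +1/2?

3

The n = 4 shell has ℓ = 0 through 3; check each.
Per ℓ-value: ℓ=2 → 1; ℓ=3 → 2.
Orbitals: 1 + 2 = 3. With m_s fixed to a single value there is one state per orbital, giving 3 states.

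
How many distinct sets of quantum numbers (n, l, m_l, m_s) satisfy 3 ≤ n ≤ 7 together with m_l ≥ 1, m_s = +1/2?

For each n in the range, tally the orbitals obeying m_l ≥ 1:
n=3 → 3; n=4 → 6; n=5 → 10; n=6 → 15; n=7 → 21.
Orbitals: 3 + 6 + 10 + 15 + 21 = 55. With m_s fixed to +1/2 there is one state per orbital, so 55 states.

55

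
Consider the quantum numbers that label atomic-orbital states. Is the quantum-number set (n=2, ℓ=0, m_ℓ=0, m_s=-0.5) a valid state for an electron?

n = 2 is a positive integer. ℓ = 0 satisfies 0 ≤ ℓ ≤ n−1 = 1. m_ℓ = 0 lies in the range −ℓ … +ℓ (here 0). m_s = -1/2 is one of ±1/2.
All four constraints are satisfied.

Valid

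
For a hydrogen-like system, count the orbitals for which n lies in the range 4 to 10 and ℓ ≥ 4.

259

Go shell by shell, enumerating (ℓ, m_ℓ) with ℓ ≥ 4:
n=5 → 9; n=6 → 20; n=7 → 33; n=8 → 48; n=9 → 65; n=10 → 84.
Total orbitals: 9 + 20 + 33 + 48 + 65 + 84 = 259.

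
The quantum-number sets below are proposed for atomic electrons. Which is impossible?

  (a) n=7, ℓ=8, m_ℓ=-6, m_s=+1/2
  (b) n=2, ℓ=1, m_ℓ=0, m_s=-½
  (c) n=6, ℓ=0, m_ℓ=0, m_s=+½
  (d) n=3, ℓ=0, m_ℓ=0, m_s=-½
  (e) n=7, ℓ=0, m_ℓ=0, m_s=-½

(a) has ℓ = 8 ≥ n = 7, violating 0 ≤ ℓ ≤ n−1.
The remaining sets (b), (c), (d), (e) satisfy all four rules.

(a)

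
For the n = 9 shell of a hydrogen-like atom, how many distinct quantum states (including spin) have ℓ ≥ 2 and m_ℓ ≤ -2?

Contributions: ℓ=2 → 1; ℓ=3 → 2; ℓ=4 → 3; ℓ=5 → 4; ℓ=6 → 5; ℓ=7 → 6; ℓ=8 → 7.
Orbitals: 1 + 2 + 3 + 4 + 5 + 6 + 7 = 28. Each orbital carries two spin states, so 28 × 2 = 56 states.

56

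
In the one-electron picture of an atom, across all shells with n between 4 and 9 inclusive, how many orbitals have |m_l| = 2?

54

Go shell by shell, enumerating (l, m_l) with |m_l| = 2:
n=4 → 4; n=5 → 6; n=6 → 8; n=7 → 10; n=8 → 12; n=9 → 14.
Total orbitals: 4 + 6 + 8 + 10 + 12 + 14 = 54.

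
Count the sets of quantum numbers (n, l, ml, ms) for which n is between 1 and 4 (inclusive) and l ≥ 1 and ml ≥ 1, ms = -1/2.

10

For each n in the range, tally the orbitals obeying l ≥ 1 and ml ≥ 1:
n=2 → 1; n=3 → 3; n=4 → 6.
Orbitals: 1 + 3 + 6 = 10. With ms fixed to -1/2 there is one state per orbital, so 10 states.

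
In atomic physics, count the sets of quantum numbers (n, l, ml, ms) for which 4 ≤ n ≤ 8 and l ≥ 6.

Work shell by shell — for each n, count the (l, ml) pairs that satisfy l ≥ 6:
n=7 → 13; n=8 → 28.
Orbitals: 13 + 28 = 41. Including both spin states (ms = ±1/2) gives 2 × 41 = 82 states.

82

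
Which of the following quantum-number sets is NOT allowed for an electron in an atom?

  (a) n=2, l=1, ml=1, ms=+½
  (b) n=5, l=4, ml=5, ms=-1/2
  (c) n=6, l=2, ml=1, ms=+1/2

(b) has |ml| = 5 > l = 4, violating −l ≤ ml ≤ l.
The remaining sets (a), (c) satisfy all four rules.

(b)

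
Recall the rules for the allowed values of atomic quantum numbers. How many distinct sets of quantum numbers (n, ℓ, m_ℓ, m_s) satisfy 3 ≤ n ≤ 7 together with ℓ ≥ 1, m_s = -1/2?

Go shell by shell, enumerating (ℓ, m_ℓ) with ℓ ≥ 1:
n=3 → 8; n=4 → 15; n=5 → 24; n=6 → 35; n=7 → 48.
Orbitals: 8 + 15 + 24 + 35 + 48 = 130. With m_s fixed to -1/2 there is one state per orbital, so 130 states.

130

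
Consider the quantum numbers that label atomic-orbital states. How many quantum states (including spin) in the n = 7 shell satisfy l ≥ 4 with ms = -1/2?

33

Go through l = 0, …, 6 (the values permitted for n = 7).
Per l-value: l=4 → 9; l=5 → 11; l=6 → 13.
Orbitals: 9 + 11 + 13 = 33. With ms fixed to a single value there is one state per orbital, giving 33 states.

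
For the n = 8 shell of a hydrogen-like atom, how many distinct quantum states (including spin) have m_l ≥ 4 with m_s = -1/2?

The n = 8 shell has l = 0 through 7; check each.
Orbitals with m_l ≥ 4, by l: l=4 → 1; l=5 → 2; l=6 → 3; l=7 → 4.
Orbitals: 1 + 2 + 3 + 4 = 10. With m_s fixed to a single value there is one state per orbital, giving 10 states.

10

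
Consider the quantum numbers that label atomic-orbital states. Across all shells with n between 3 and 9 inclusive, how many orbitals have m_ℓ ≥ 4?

35

Work shell by shell — for each n, count the (ℓ, m_ℓ) pairs that satisfy m_ℓ ≥ 4:
n=5 → 1; n=6 → 3; n=7 → 6; n=8 → 10; n=9 → 15.
Total orbitals: 1 + 3 + 6 + 10 + 15 = 35.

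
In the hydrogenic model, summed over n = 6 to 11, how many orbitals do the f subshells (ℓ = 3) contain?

An f subshell (ℓ = 3) exists for every n ≥ 4, so shells n = 6, 7, 8, 9, 10, 11 each contribute one — 6 subshells.
Since each f subshell has 2·3+1 = 7 orbitals, the total is 6 × 7 = 42.

42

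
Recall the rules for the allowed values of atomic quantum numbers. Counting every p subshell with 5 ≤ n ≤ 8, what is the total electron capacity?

24

A p subshell (ℓ = 1) exists for every n ≥ 2, so shells n = 5, 6, 7, 8 each contribute one — 4 subshells.
Since each p subshell holds 2(2·1+1) = 6 electrons, the total is 4 × 6 = 24.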